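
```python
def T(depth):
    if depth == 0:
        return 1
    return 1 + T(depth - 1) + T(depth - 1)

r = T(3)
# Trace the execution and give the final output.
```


T(3)
= 1 + T(2) + T(2)
= 1 + 2 * T(2)
T(k) = 2^(k+1) - 1
T(0) = 1
T(1) = 3
T(2) = 7
T(3) = 15
T(3) = 2^4 - 1 = 15


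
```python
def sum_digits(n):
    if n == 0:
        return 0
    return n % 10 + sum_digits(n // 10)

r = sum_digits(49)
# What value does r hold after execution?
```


sum_digits(49)
= 9 + sum_digits(4)
= 9 + 4 + sum_digits(0)
= 9 + 4 + 0
= 13


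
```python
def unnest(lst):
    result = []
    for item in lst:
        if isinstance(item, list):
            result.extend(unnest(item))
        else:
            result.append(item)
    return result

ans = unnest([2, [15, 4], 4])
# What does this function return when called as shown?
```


unnest([2, [15, 4], 4])
Processing each element:
  2 is not a list -> append 2
  [15, 4] is a list -> unnest recursively -> [15, 4]
  4 is not a list -> append 4
= [2, 15, 4, 4]


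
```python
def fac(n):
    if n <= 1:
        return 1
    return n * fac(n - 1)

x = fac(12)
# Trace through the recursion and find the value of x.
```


fac(12)
= 12 * fac(11)
= 12 * 11 * fac(10)
= 12 * 11 * 10 * fac(9)
= 12 * 11 * 10 * 9 * fac(8)
= 12 * 11 * 10 * 9 * 8 * fac(7)
= 12 * 11 * 10 * 9 * 8 * 7 * fac(6)
= 12 * 11 * 10 * 9 * 8 * 7 * 6 * fac(5)
= 12 * 11 * 10 * 9 * 8 * 7 * 6 * 5 * fac(4)
= 12 * 11 * 10 * 9 * 8 * 7 * 6 * 5 * 4 * fac(3)
= 12 * 11 * 10 * 9 * 8 * 7 * 6 * 5 * 4 * 3 * fac(2)
= 12 * 11 * 10 * 9 * 8 * 7 * 6 * 5 * 4 * 3 * 2 * fac(1)
= 12 * 11 * 10 * 9 * 8 * 7 * 6 * 5 * 4 * 3 * 2 * 1
= 479001600


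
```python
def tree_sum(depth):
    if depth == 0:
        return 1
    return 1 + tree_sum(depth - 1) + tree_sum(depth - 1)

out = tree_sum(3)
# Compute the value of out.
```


tree_sum(3)
= 1 + tree_sum(2) + tree_sum(2)
= 1 + 2 * tree_sum(2)
tree_sum(k) = 2^(k+1) - 1
tree_sum(0) = 1
tree_sum(1) = 3
tree_sum(2) = 7
tree_sum(3) = 15
tree_sum(3) = 2^4 - 1 = 15


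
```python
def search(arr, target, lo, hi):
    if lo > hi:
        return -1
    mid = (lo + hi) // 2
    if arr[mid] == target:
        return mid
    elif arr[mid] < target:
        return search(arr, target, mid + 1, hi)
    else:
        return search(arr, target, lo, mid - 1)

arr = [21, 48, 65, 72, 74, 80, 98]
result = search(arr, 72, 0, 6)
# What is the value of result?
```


search(arr, 72, 0, 6)
lo=0, hi=6, mid=3, arr[mid]=72
arr[3] == 72, found at index 3
= 3


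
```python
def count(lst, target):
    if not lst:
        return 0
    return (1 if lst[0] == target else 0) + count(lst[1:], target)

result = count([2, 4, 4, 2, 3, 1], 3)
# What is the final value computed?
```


count([2, 4, 4, 2, 3, 1], 3)
lst[0]=2 != 3: 0 + count([4, 4, 2, 3, 1], 3)
lst[0]=4 != 3: 0 + count([4, 2, 3, 1], 3)
lst[0]=4 != 3: 0 + count([2, 3, 1], 3)
lst[0]=2 != 3: 0 + count([3, 1], 3)
lst[0]=3 == 3: 1 + count([1], 3)
lst[0]=1 != 3: 0 + count([], 3)
= 1


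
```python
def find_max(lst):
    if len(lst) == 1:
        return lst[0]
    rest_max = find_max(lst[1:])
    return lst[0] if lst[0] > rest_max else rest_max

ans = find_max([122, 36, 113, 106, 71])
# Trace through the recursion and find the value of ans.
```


find_max([122, 36, 113, 106, 71])
= compare 122 with find_max([36, 113, 106, 71])
= compare 36 with find_max([113, 106, 71])
= compare 113 with find_max([106, 71])
= compare 106 with find_max([71])
Base: find_max([71]) = 71
compare 106 with 71: max = 106
compare 113 with 106: max = 113
compare 36 with 113: max = 113
compare 122 with 113: max = 122
= 122


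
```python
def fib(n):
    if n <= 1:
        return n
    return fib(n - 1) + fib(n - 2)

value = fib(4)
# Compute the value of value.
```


fib(4)
= fib(3) + fib(2)
= (fib(2) + fib(1)) + fib(2)
Computing bottom-up: fib(0)=0, fib(1)=1, fib(2)=1, fib(3)=2, fib(4)=3
= 3


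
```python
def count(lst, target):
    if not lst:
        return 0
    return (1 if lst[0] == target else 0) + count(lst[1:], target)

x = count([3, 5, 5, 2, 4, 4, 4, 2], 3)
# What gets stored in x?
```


count([3, 5, 5, 2, 4, 4, 4, 2], 3)
lst[0]=3 == 3: 1 + count([5, 5, 2, 4, 4, 4, 2], 3)
lst[0]=5 != 3: 0 + count([5, 2, 4, 4, 4, 2], 3)
lst[0]=5 != 3: 0 + count([2, 4, 4, 4, 2], 3)
lst[0]=2 != 3: 0 + count([4, 4, 4, 2], 3)
lst[0]=4 != 3: 0 + count([4, 4, 2], 3)
lst[0]=4 != 3: 0 + count([4, 2], 3)
lst[0]=4 != 3: 0 + count([2], 3)
lst[0]=2 != 3: 0 + count([], 3)
= 1


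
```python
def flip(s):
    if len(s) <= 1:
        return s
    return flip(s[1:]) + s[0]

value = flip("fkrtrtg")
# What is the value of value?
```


flip("fkrtrtg")
= flip("krtrtg") + "f"
= flip("rtrtg") + "k" + "f"
= flip("trtg") + "r" + "k" + "f"
= flip("rtg") + "t" + "r" + "k" + "f"
= flip("tg") + "r" + "t" + "r" + "k" + "f"
= flip("g") + "t" + "r" + "t" + "r" + "k" + "f"
= "g" + "t" + "r" + "t" + "r" + "k" + "f"
= "gtrtrkf"


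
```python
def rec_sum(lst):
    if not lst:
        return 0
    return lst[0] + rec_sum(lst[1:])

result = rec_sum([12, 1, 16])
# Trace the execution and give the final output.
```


rec_sum([12, 1, 16])
= 12 + rec_sum([1, 16])
= 12 + 1 + rec_sum([16])
= 12 + 1 + 16 + rec_sum([])
= 12 + 1 + 16 + 0
= 29


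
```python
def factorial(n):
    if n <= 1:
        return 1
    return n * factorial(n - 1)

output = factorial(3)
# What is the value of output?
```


factorial(3)
= 3 * factorial(2)
= 3 * 2 * factorial(1)
= 3 * 2 * 1
= 6


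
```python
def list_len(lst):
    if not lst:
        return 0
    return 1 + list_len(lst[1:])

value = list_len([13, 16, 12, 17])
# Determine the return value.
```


list_len([13, 16, 12, 17])
= 1 + list_len([16, 12, 17])
= 1 + 1 + list_len([12, 17])
= 1 + 1 + 1 + list_len([17])
= 1 + 1 + 1 + 1 + list_len([])
= 1 + 1 + 1 + 1 + 0
= 4


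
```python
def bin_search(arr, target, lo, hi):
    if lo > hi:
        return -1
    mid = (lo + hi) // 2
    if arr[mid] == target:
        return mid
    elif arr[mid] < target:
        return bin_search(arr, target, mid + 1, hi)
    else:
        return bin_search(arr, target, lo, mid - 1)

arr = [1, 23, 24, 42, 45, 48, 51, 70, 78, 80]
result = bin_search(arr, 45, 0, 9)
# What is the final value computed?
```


bin_search(arr, 45, 0, 9)
lo=0, hi=9, mid=4, arr[mid]=45
arr[4] == 45, found at index 4
= 4


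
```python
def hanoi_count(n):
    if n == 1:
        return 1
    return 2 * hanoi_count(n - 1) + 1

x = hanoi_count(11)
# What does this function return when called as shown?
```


hanoi_count(11)
= 2 * hanoi_count(10) + 1
= 2 * (2 * hanoi_count(9) + 1) + 1
= 2 * (2 * (2 * hanoi_count(8) + 1) + 1) + 1
= 2 * (2 * (2 * (2 * hanoi_count(7) + 1) + 1) + 1) + 1
= 2 * (2 * (2 * (2 * (2 * hanoi_count(6) + 1) + 1) + 1) + 1) + 1
= 2 * (2 * (2 * (2 * (2 * (2 * hanoi_count(5) + 1) + 1) + 1) + 1) + 1) + 1
= 2 * (2 * (2 * (2 * (2 * (2 * (2 * hanoi_count(4) + 1) + 1) + 1) + 1) + 1) + 1) + 1
= 2 * (2 * (2 * (2 * (2 * (2 * (2 * (2 * hanoi_count(3) + 1) + 1) + 1) + 1) + 1) + 1) + 1) + 1
= 2 * (2 * (2 * (2 * (2 * (2 * (2 * (2 * (2 * hanoi_count(2) + 1) + 1) + 1) + 1) + 1) + 1) + 1) + 1) + 1
= 2 * (2 * (2 * (2 * (2 * (2 * (2 * (2 * (2 * (2 * hanoi_count(1) + 1) + 1) + 1) + 1) + 1) + 1) + 1) + 1) + 1) + 1
Now compute bottom-up:
hanoi_count(1) = 1
hanoi_count(2) = 2 * 1 + 1 = 3
hanoi_count(3) = 2 * 3 + 1 = 7
hanoi_count(4) = 2 * 7 + 1 = 15
hanoi_count(5) = 2 * 15 + 1 = 31
hanoi_count(6) = 2 * 31 + 1 = 63
hanoi_count(7) = 2 * 63 + 1 = 127
hanoi_count(8) = 2 * 127 + 1 = 255
hanoi_count(9) = 2 * 255 + 1 = 511
hanoi_count(10) = 2 * 511 + 1 = 1023
hanoi_count(11) = 2 * 1023 + 1 = 2047
= 2047


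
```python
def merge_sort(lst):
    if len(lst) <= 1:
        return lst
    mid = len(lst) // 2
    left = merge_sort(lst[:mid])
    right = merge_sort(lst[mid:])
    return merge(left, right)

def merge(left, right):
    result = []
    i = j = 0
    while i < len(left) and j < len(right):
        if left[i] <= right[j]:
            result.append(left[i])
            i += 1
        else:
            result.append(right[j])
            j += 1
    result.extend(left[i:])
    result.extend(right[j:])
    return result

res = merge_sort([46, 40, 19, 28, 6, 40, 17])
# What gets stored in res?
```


merge_sort([46, 40, 19, 28, 6, 40, 17])
Split into [46, 40, 19] and [28, 6, 40, 17]
Left sorted: [19, 40, 46]
Right sorted: [6, 17, 28, 40]
Merge [19, 40, 46] and [6, 17, 28, 40]
= [6, 17, 19, 28, 40, 40, 46]


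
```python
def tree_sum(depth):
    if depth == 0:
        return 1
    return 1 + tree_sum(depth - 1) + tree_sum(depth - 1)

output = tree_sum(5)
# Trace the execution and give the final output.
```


tree_sum(5)
= 1 + tree_sum(4) + tree_sum(4)
= 1 + 2 * tree_sum(4)
tree_sum(k) = 2^(k+1) - 1
tree_sum(0) = 1
tree_sum(1) = 3
tree_sum(2) = 7
tree_sum(3) = 15
tree_sum(4) = 31
tree_sum(5) = 2^6 - 1 = 63


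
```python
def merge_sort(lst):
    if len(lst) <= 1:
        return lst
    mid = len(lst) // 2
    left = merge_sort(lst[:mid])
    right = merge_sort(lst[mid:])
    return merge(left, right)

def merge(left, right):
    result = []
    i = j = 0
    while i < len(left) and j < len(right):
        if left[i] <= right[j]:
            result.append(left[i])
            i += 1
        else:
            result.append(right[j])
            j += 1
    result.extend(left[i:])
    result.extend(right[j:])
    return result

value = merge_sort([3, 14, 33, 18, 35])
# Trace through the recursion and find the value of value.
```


merge_sort([3, 14, 33, 18, 35])
Split into [3, 14] and [33, 18, 35]
Left sorted: [3, 14]
Right sorted: [18, 33, 35]
Merge [3, 14] and [18, 33, 35]
= [3, 14, 18, 33, 35]


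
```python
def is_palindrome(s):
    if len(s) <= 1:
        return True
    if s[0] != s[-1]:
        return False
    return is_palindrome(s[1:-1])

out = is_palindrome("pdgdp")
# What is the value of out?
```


is_palindrome("pdgdp")
"pdgdp": s[0]='p' == s[-1]='p' -> is_palindrome("dgd")
"dgd": s[0]='d' == s[-1]='d' -> is_palindrome("g")
"g": len <= 1 -> True
= True


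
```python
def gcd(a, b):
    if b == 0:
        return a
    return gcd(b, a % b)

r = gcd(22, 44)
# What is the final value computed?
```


gcd(22, 44)
= gcd(44, 22 % 44) = gcd(44, 22)
= gcd(22, 44 % 22) = gcd(22, 0)
b == 0, return a = 22


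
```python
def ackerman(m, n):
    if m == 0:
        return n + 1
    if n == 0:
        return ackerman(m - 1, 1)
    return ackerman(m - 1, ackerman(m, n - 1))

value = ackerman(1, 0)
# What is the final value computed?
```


ackerman(1, 0)
n == 0: return ackerman(0, 1)
= ackerman(0, 1) = 2
= 2


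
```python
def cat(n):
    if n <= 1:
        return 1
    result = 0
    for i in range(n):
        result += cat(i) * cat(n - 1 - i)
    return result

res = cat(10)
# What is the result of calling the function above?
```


cat(10)
= sum of cat(i) * cat(10-1-i) for i in 0..9
First compute sub-values bottom-up:
  cat(0) = 1, cat(1) = 1
  cat(2) = 1*1 + 1*1 = 2
  cat(3) = 1*2 + 1*1 + 2*1 = 5
  cat(4) = 1*5 + 1*2 + 2*1 + 5*1 = 14
  cat(5) = 1*14 + 1*5 + 2*2 + 5*1 + 14*1 = 42
  cat(6) = 1*42 + 1*14 + 2*5 + 5*2 + 14*1 + 42*1 = 132
  cat(7) = 1*132 + 1*42 + 2*14 + 5*5 + 14*2 + 42*1 + 132*1 = 429
  cat(8) = 1*429 + 1*132 + 2*42 + 5*14 + 14*5 + 42*2 + 132*1 + 429*1 = 1430
  cat(9) = 1*1430 + 1*429 + 2*132 + 5*42 + 14*14 + 42*5 + 132*2 + 429*1 + 1430*1 = 4862
Now cat(10):
  cat(0)*cat(9) = 1*4862 = 4862
  cat(1)*cat(8) = 1*1430 = 1430
  cat(2)*cat(7) = 2*429 = 858
  cat(3)*cat(6) = 5*132 = 660
  cat(4)*cat(5) = 14*42 = 588
  cat(5)*cat(4) = 42*14 = 588
  cat(6)*cat(3) = 132*5 = 660
  cat(7)*cat(2) = 429*2 = 858
  cat(8)*cat(1) = 1430*1 = 1430
  cat(9)*cat(0) = 4862*1 = 4862
= 4862 + 1430 + 858 + 660 + 588 + 588 + 660 + 858 + 1430 + 4862
= 16796


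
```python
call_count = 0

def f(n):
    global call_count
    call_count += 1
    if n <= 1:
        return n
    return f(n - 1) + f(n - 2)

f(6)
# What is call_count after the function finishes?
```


f(6) calls f(5) and f(4); each non-base call branches into two more.
Let C(k) = total number of calls made by f(k), including the call to f(k) itself.
Base cases: C(0) = 1, C(1) = 1
Recurrence: C(k) = 1 + C(k-1) + C(k-2)
  C(2) = 1 + C(1) + C(0) = 1 + 1 + 1 = 3
  C(3) = 1 + C(2) + C(1) = 1 + 3 + 1 = 5
  C(4) = 1 + C(3) + C(2) = 1 + 5 + 3 = 9
  C(5) = 1 + C(4) + C(3) = 1 + 9 + 5 = 15
  C(6) = 1 + C(5) + C(4) = 1 + 15 + 9 = 25
Total calls = C(6) = 25


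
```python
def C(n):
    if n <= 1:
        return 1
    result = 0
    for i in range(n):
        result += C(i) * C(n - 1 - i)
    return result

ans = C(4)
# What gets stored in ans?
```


C(4)
= sum of C(i) * C(4-1-i) for i in 0..3
First compute sub-values bottom-up:
  C(0) = 1, C(1) = 1
  C(2) = 1*1 + 1*1 = 2
  C(3) = 1*2 + 1*1 + 2*1 = 5
Now C(4):
  C(0)*C(3) = 1*5 = 5
  C(1)*C(2) = 1*2 = 2
  C(2)*C(1) = 2*1 = 2
  C(3)*C(0) = 5*1 = 5
= 5 + 2 + 2 + 5
= 14


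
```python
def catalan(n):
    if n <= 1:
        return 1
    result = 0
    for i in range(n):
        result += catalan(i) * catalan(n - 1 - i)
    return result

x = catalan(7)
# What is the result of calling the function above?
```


catalan(7)
= sum of catalan(i) * catalan(7-1-i) for i in 0..6
First compute sub-values bottom-up:
  catalan(0) = 1, catalan(1) = 1
  catalan(2) = 1*1 + 1*1 = 2
  catalan(3) = 1*2 + 1*1 + 2*1 = 5
  catalan(4) = 1*5 + 1*2 + 2*1 + 5*1 = 14
  catalan(5) = 1*14 + 1*5 + 2*2 + 5*1 + 14*1 = 42
  catalan(6) = 1*42 + 1*14 + 2*5 + 5*2 + 14*1 + 42*1 = 132
Now catalan(7):
  catalan(0)*catalan(6) = 1*132 = 132
  catalan(1)*catalan(5) = 1*42 = 42
  catalan(2)*catalan(4) = 2*14 = 28
  catalan(3)*catalan(3) = 5*5 = 25
  catalan(4)*catalan(2) = 14*2 = 28
  catalan(5)*catalan(1) = 42*1 = 42
  catalan(6)*catalan(0) = 132*1 = 132
= 132 + 42 + 28 + 25 + 28 + 42 + 132
= 429


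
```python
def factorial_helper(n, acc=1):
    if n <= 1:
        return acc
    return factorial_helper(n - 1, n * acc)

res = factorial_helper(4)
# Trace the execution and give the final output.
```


factorial_helper(4, 1)
= factorial_helper(3, 4 * 1) = factorial_helper(3, 4)
= factorial_helper(2, 3 * 4) = factorial_helper(2, 12)
= factorial_helper(1, 2 * 12) = factorial_helper(1, 24)
n <= 1, return acc = 24


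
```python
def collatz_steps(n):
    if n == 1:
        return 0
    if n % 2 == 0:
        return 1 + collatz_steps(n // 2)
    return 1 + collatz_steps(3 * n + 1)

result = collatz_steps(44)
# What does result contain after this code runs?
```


collatz_steps(44)
44 is even -> collatz_steps(22)
22 is even -> collatz_steps(11)
11 is odd -> 3*11+1 = 34 -> collatz_steps(34)
34 is even -> collatz_steps(17)
17 is odd -> 3*17+1 = 52 -> collatz_steps(52)
52 is even -> collatz_steps(26)
26 is even -> collatz_steps(13)
13 is odd -> 3*13+1 = 40 -> collatz_steps(40)
40 is even -> collatz_steps(20)
20 is even -> collatz_steps(10)
10 is even -> collatz_steps(5)
5 is odd -> 3*5+1 = 16 -> collatz_steps(16)
16 is even -> collatz_steps(8)
8 is even -> collatz_steps(4)
4 is even -> collatz_steps(2)
2 is even -> collatz_steps(1)
Reached 1 after 16 steps
= 16


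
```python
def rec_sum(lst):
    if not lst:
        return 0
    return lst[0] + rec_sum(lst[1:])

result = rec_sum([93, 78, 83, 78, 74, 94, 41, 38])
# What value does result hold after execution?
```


rec_sum([93, 78, 83, 78, 74, 94, 41, 38])
= 93 + rec_sum([78, 83, 78, 74, 94, 41, 38])
= 93 + 78 + rec_sum([83, 78, 74, 94, 41, 38])
= 93 + 78 + 83 + rec_sum([78, 74, 94, 41, 38])
= 93 + 78 + 83 + 78 + rec_sum([74, 94, 41, 38])
= 93 + 78 + 83 + 78 + 74 + rec_sum([94, 41, 38])
= 93 + 78 + 83 + 78 + 74 + 94 + rec_sum([41, 38])
= 93 + 78 + 83 + 78 + 74 + 94 + 41 + rec_sum([38])
= 93 + 78 + 83 + 78 + 74 + 94 + 41 + 38 + rec_sum([])
= 93 + 78 + 83 + 78 + 74 + 94 + 41 + 38 + 0
= 579


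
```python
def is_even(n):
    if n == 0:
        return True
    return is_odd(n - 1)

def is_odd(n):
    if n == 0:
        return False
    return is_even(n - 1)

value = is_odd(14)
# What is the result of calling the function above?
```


is_odd(14)
= is_even(13)
= is_odd(12)
= is_even(11)
= is_odd(10)
= is_even(9)
= is_odd(8)
= is_even(7)
= is_odd(6)
= is_even(5)
= is_odd(4)
= is_even(3)
= is_odd(2)
= is_even(1)
= is_odd(0)
n == 0: return False
= False


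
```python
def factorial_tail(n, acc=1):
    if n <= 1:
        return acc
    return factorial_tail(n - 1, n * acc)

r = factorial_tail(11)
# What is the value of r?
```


factorial_tail(11, 1)
= factorial_tail(10, 11 * 1) = factorial_tail(10, 11)
= factorial_tail(9, 10 * 11) = factorial_tail(9, 110)
= factorial_tail(8, 9 * 110) = factorial_tail(8, 990)
= factorial_tail(7, 8 * 990) = factorial_tail(7, 7920)
= factorial_tail(6, 7 * 7920) = factorial_tail(6, 55440)
= factorial_tail(5, 6 * 55440) = factorial_tail(5, 332640)
= factorial_tail(4, 5 * 332640) = factorial_tail(4, 1663200)
= factorial_tail(3, 4 * 1663200) = factorial_tail(3, 6652800)
= factorial_tail(2, 3 * 6652800) = factorial_tail(2, 19958400)
= factorial_tail(1, 2 * 19958400) = factorial_tail(1, 39916800)
n <= 1, return acc = 39916800


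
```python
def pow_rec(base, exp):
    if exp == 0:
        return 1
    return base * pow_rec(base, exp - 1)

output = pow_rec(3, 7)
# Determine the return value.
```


pow_rec(3, 7)
= 3 * pow_rec(3, 6)
= 3 * 3 * pow_rec(3, 5)
= 3 * 3 * 3 * pow_rec(3, 4)
= 3 * 3 * 3 * 3 * pow_rec(3, 3)
= 3 * 3 * 3 * 3 * 3 * pow_rec(3, 2)
= 3 * 3 * 3 * 3 * 3 * 3 * pow_rec(3, 1)
= 3 * 3 * 3 * 3 * 3 * 3 * 3 * pow_rec(3, 0)
= 3 * 3 * 3 * 3 * 3 * 3 * 3 * 1
= 2187


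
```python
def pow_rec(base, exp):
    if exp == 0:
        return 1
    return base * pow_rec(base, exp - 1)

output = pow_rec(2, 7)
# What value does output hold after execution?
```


pow_rec(2, 7)
= 2 * pow_rec(2, 6)
= 2 * 2 * pow_rec(2, 5)
= 2 * 2 * 2 * pow_rec(2, 4)
= 2 * 2 * 2 * 2 * pow_rec(2, 3)
= 2 * 2 * 2 * 2 * 2 * pow_rec(2, 2)
= 2 * 2 * 2 * 2 * 2 * 2 * pow_rec(2, 1)
= 2 * 2 * 2 * 2 * 2 * 2 * 2 * pow_rec(2, 0)
= 2 * 2 * 2 * 2 * 2 * 2 * 2 * 1
= 128


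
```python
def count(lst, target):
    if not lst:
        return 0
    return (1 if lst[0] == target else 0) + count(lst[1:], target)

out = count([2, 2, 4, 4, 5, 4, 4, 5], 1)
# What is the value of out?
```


count([2, 2, 4, 4, 5, 4, 4, 5], 1)
lst[0]=2 != 1: 0 + count([2, 4, 4, 5, 4, 4, 5], 1)
lst[0]=2 != 1: 0 + count([4, 4, 5, 4, 4, 5], 1)
lst[0]=4 != 1: 0 + count([4, 5, 4, 4, 5], 1)
lst[0]=4 != 1: 0 + count([5, 4, 4, 5], 1)
lst[0]=5 != 1: 0 + count([4, 4, 5], 1)
lst[0]=4 != 1: 0 + count([4, 5], 1)
lst[0]=4 != 1: 0 + count([5], 1)
lst[0]=5 != 1: 0 + count([], 1)
= 0


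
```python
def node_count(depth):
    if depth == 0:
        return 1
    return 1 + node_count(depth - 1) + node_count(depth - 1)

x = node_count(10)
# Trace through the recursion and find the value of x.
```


node_count(10)
= 1 + node_count(9) + node_count(9)
= 1 + 2 * node_count(9)
node_count(k) = 2^(k+1) - 1
node_count(0) = 1
node_count(1) = 3
node_count(2) = 7
node_count(3) = 15
node_count(4) = 31
node_count(10) = 2^11 - 1 = 2047


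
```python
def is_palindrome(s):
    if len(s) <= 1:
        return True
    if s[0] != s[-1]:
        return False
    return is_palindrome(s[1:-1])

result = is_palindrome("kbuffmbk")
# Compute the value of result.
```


is_palindrome("kbuffmbk")
"kbuffmbk": s[0]='k' == s[-1]='k' -> is_palindrome("buffmb")
"buffmb": s[0]='b' == s[-1]='b' -> is_palindrome("uffm")
"uffm": s[0]='u' != s[-1]='m' -> False
= False


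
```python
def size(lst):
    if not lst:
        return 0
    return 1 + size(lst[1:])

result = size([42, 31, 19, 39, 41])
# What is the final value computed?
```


size([42, 31, 19, 39, 41])
= 1 + size([31, 19, 39, 41])
= 1 + 1 + size([19, 39, 41])
= 1 + 1 + 1 + size([39, 41])
= 1 + 1 + 1 + 1 + size([41])
= 1 + 1 + 1 + 1 + 1 + size([])
= 1 + 1 + 1 + 1 + 1 + 0
= 5


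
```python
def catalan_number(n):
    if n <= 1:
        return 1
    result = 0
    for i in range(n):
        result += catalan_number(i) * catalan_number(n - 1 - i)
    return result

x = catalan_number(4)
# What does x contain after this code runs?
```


catalan_number(4)
= sum of catalan_number(i) * catalan_number(4-1-i) for i in 0..3
First compute sub-values bottom-up:
  catalan_number(0) = 1, catalan_number(1) = 1
  catalan_number(2) = 1*1 + 1*1 = 2
  catalan_number(3) = 1*2 + 1*1 + 2*1 = 5
Now catalan_number(4):
  catalan_number(0)*catalan_number(3) = 1*5 = 5
  catalan_number(1)*catalan_number(2) = 1*2 = 2
  catalan_number(2)*catalan_number(1) = 2*1 = 2
  catalan_number(3)*catalan_number(0) = 5*1 = 5
= 5 + 2 + 2 + 5
= 14


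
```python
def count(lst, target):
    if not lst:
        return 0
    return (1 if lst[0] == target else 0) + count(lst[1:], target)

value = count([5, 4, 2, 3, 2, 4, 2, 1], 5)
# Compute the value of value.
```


count([5, 4, 2, 3, 2, 4, 2, 1], 5)
lst[0]=5 == 5: 1 + count([4, 2, 3, 2, 4, 2, 1], 5)
lst[0]=4 != 5: 0 + count([2, 3, 2, 4, 2, 1], 5)
lst[0]=2 != 5: 0 + count([3, 2, 4, 2, 1], 5)
lst[0]=3 != 5: 0 + count([2, 4, 2, 1], 5)
lst[0]=2 != 5: 0 + count([4, 2, 1], 5)
lst[0]=4 != 5: 0 + count([2, 1], 5)
lst[0]=2 != 5: 0 + count([1], 5)
lst[0]=1 != 5: 0 + count([], 5)
= 1


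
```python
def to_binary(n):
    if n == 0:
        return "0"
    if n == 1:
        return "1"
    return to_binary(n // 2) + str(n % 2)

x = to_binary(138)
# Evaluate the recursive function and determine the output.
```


to_binary(138)
= to_binary(69) + "0"
= to_binary(34) + "1" + "0"
= to_binary(17) + "0" + "1" + "0"
= to_binary(8) + "1" + "0" + "1" + "0"
= to_binary(4) + "0" + "1" + "0" + "1" + "0"
= to_binary(2) + "0" + "0" + "1" + "0" + "1" + "0"
= to_binary(1) + "0" + "0" + "0" + "1" + "0" + "1" + "0"
= "1" + "0" + "0" + "0" + "1" + "0" + "1" + "0"
= "10001010"


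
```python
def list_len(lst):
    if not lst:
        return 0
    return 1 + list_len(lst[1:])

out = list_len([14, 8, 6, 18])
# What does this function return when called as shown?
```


list_len([14, 8, 6, 18])
= 1 + list_len([8, 6, 18])
= 1 + 1 + list_len([6, 18])
= 1 + 1 + 1 + list_len([18])
= 1 + 1 + 1 + 1 + list_len([])
= 1 + 1 + 1 + 1 + 0
= 4


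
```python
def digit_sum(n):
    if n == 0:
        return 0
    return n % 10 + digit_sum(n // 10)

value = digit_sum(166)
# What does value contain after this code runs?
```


digit_sum(166)
= 6 + digit_sum(16)
= 6 + 6 + digit_sum(1)
= 6 + 6 + 1 + digit_sum(0)
= 6 + 6 + 1 + 0
= 13


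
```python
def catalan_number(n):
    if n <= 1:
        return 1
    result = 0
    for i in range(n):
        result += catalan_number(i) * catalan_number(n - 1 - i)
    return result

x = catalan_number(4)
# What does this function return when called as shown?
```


catalan_number(4)
= sum of catalan_number(i) * catalan_number(4-1-i) for i in 0..3
First compute sub-values bottom-up:
  catalan_number(0) = 1, catalan_number(1) = 1
  catalan_number(2) = 1*1 + 1*1 = 2
  catalan_number(3) = 1*2 + 1*1 + 2*1 = 5
Now catalan_number(4):
  catalan_number(0)*catalan_number(3) = 1*5 = 5
  catalan_number(1)*catalan_number(2) = 1*2 = 2
  catalan_number(2)*catalan_number(1) = 2*1 = 2
  catalan_number(3)*catalan_number(0) = 5*1 = 5
= 5 + 2 + 2 + 5
= 14


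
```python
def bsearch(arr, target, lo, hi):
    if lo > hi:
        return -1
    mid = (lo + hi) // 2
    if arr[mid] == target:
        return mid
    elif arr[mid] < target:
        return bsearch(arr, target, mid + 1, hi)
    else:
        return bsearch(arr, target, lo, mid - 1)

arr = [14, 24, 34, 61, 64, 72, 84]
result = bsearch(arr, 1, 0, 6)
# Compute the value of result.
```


bsearch(arr, 1, 0, 6)
lo=0, hi=6, mid=3, arr[mid]=61
61 > 1, search left half
lo=0, hi=2, mid=1, arr[mid]=24
24 > 1, search left half
lo=0, hi=0, mid=0, arr[mid]=14
14 > 1, search left half
lo > hi, target not found, return -1
= -1


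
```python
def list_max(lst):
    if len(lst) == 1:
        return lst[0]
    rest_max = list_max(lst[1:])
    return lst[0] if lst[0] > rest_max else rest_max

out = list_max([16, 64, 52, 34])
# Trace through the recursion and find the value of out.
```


list_max([16, 64, 52, 34])
= compare 16 with list_max([64, 52, 34])
= compare 64 with list_max([52, 34])
= compare 52 with list_max([34])
Base: list_max([34]) = 34
compare 52 with 34: max = 52
compare 64 with 52: max = 64
compare 16 with 64: max = 64
= 64


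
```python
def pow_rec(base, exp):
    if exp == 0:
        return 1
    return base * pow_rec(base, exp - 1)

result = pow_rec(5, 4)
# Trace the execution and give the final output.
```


pow_rec(5, 4)
= 5 * pow_rec(5, 3)
= 5 * 5 * pow_rec(5, 2)
= 5 * 5 * 5 * pow_rec(5, 1)
= 5 * 5 * 5 * 5 * pow_rec(5, 0)
= 5 * 5 * 5 * 5 * 1
= 625


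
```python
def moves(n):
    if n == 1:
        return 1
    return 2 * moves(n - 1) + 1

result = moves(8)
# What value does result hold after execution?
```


moves(8)
= 2 * moves(7) + 1
= 2 * (2 * moves(6) + 1) + 1
= 2 * (2 * (2 * moves(5) + 1) + 1) + 1
= 2 * (2 * (2 * (2 * moves(4) + 1) + 1) + 1) + 1
= 2 * (2 * (2 * (2 * (2 * moves(3) + 1) + 1) + 1) + 1) + 1
= 2 * (2 * (2 * (2 * (2 * (2 * moves(2) + 1) + 1) + 1) + 1) + 1) + 1
= 2 * (2 * (2 * (2 * (2 * (2 * (2 * moves(1) + 1) + 1) + 1) + 1) + 1) + 1) + 1
Now compute bottom-up:
moves(1) = 1
moves(2) = 2 * 1 + 1 = 3
moves(3) = 2 * 3 + 1 = 7
moves(4) = 2 * 7 + 1 = 15
moves(5) = 2 * 15 + 1 = 31
moves(6) = 2 * 31 + 1 = 63
moves(7) = 2 * 63 + 1 = 127
moves(8) = 2 * 127 + 1 = 255
= 255


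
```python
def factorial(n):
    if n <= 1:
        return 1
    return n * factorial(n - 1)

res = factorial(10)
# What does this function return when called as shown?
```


factorial(10)
= 10 * factorial(9)
= 10 * 9 * factorial(8)
= 10 * 9 * 8 * factorial(7)
= 10 * 9 * 8 * 7 * factorial(6)
= 10 * 9 * 8 * 7 * 6 * factorial(5)
= 10 * 9 * 8 * 7 * 6 * 5 * factorial(4)
= 10 * 9 * 8 * 7 * 6 * 5 * 4 * factorial(3)
= 10 * 9 * 8 * 7 * 6 * 5 * 4 * 3 * factorial(2)
= 10 * 9 * 8 * 7 * 6 * 5 * 4 * 3 * 2 * factorial(1)
= 10 * 9 * 8 * 7 * 6 * 5 * 4 * 3 * 2 * 1
= 3628800


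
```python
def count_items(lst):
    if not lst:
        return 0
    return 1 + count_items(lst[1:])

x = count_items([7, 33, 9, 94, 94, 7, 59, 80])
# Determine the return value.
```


count_items([7, 33, 9, 94, 94, 7, 59, 80])
= 1 + count_items([33, 9, 94, 94, 7, 59, 80])
= 1 + 1 + count_items([9, 94, 94, 7, 59, 80])
= 1 + 1 + 1 + count_items([94, 94, 7, 59, 80])
= 1 + 1 + 1 + 1 + count_items([94, 7, 59, 80])
= 1 + 1 + 1 + 1 + 1 + count_items([7, 59, 80])
= 1 + 1 + 1 + 1 + 1 + 1 + count_items([59, 80])
= 1 + 1 + 1 + 1 + 1 + 1 + 1 + count_items([80])
= 1 + 1 + 1 + 1 + 1 + 1 + 1 + 1 + count_items([])
= 1 + 1 + 1 + 1 + 1 + 1 + 1 + 1 + 0
= 8


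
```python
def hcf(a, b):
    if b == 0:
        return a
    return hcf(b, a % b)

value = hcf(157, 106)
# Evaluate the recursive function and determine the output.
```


hcf(157, 106)
= hcf(106, 157 % 106) = hcf(106, 51)
= hcf(51, 106 % 51) = hcf(51, 4)
= hcf(4, 51 % 4) = hcf(4, 3)
= hcf(3, 4 % 3) = hcf(3, 1)
= hcf(1, 3 % 1) = hcf(1, 0)
b == 0, return a = 1


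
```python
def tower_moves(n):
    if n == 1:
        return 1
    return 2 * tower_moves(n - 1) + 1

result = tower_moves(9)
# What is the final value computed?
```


tower_moves(9)
= 2 * tower_moves(8) + 1
= 2 * (2 * tower_moves(7) + 1) + 1
= 2 * (2 * (2 * tower_moves(6) + 1) + 1) + 1
= 2 * (2 * (2 * (2 * tower_moves(5) + 1) + 1) + 1) + 1
= 2 * (2 * (2 * (2 * (2 * tower_moves(4) + 1) + 1) + 1) + 1) + 1
= 2 * (2 * (2 * (2 * (2 * (2 * tower_moves(3) + 1) + 1) + 1) + 1) + 1) + 1
= 2 * (2 * (2 * (2 * (2 * (2 * (2 * tower_moves(2) + 1) + 1) + 1) + 1) + 1) + 1) + 1
= 2 * (2 * (2 * (2 * (2 * (2 * (2 * (2 * tower_moves(1) + 1) + 1) + 1) + 1) + 1) + 1) + 1) + 1
Now compute bottom-up:
tower_moves(1) = 1
tower_moves(2) = 2 * 1 + 1 = 3
tower_moves(3) = 2 * 3 + 1 = 7
tower_moves(4) = 2 * 7 + 1 = 15
tower_moves(5) = 2 * 15 + 1 = 31
tower_moves(6) = 2 * 31 + 1 = 63
tower_moves(7) = 2 * 63 + 1 = 127
tower_moves(8) = 2 * 127 + 1 = 255
tower_moves(9) = 2 * 255 + 1 = 511
= 511


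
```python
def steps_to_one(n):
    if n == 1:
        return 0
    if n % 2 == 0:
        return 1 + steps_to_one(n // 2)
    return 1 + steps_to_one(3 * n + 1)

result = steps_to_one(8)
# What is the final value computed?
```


steps_to_one(8)
8 is even -> steps_to_one(4)
4 is even -> steps_to_one(2)
2 is even -> steps_to_one(1)
Reached 1 after 3 steps
= 3


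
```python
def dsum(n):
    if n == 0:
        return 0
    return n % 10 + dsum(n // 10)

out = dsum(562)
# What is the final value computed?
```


dsum(562)
= 2 + dsum(56)
= 2 + 6 + dsum(5)
= 2 + 6 + 5 + dsum(0)
= 2 + 6 + 5 + 0
= 13


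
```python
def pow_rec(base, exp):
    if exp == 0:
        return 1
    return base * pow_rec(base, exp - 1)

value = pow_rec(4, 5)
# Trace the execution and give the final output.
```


pow_rec(4, 5)
= 4 * pow_rec(4, 4)
= 4 * 4 * pow_rec(4, 3)
= 4 * 4 * 4 * pow_rec(4, 2)
= 4 * 4 * 4 * 4 * pow_rec(4, 1)
= 4 * 4 * 4 * 4 * 4 * pow_rec(4, 0)
= 4 * 4 * 4 * 4 * 4 * 1
= 1024


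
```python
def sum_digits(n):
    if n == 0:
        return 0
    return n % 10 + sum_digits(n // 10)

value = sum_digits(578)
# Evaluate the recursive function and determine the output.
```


sum_digits(578)
= 8 + sum_digits(57)
= 8 + 7 + sum_digits(5)
= 8 + 7 + 5 + sum_digits(0)
= 8 + 7 + 5 + 0
= 20


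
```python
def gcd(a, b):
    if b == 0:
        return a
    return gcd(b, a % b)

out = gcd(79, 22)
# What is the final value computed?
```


gcd(79, 22)
= gcd(22, 79 % 22) = gcd(22, 13)
= gcd(13, 22 % 13) = gcd(13, 9)
= gcd(9, 13 % 9) = gcd(9, 4)
= gcd(4, 9 % 4) = gcd(4, 1)
= gcd(1, 4 % 1) = gcd(1, 0)
b == 0, return a = 1


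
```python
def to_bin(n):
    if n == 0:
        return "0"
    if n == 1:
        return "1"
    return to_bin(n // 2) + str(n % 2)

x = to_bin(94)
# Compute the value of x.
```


to_bin(94)
= to_bin(47) + "0"
= to_bin(23) + "1" + "0"
= to_bin(11) + "1" + "1" + "0"
= to_bin(5) + "1" + "1" + "1" + "0"
= to_bin(2) + "1" + "1" + "1" + "1" + "0"
= to_bin(1) + "0" + "1" + "1" + "1" + "1" + "0"
= "1" + "0" + "1" + "1" + "1" + "1" + "0"
= "1011110"


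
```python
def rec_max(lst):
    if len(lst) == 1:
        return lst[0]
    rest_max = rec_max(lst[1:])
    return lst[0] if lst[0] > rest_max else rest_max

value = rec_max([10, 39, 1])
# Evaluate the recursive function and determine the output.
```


rec_max([10, 39, 1])
= compare 10 with rec_max([39, 1])
= compare 39 with rec_max([1])
Base: rec_max([1]) = 1
compare 39 with 1: max = 39
compare 10 with 39: max = 39
= 39


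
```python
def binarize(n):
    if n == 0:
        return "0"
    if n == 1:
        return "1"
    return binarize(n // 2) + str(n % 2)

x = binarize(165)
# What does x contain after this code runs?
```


binarize(165)
= binarize(82) + "1"
= binarize(41) + "0" + "1"
= binarize(20) + "1" + "0" + "1"
= binarize(10) + "0" + "1" + "0" + "1"
= binarize(5) + "0" + "0" + "1" + "0" + "1"
= binarize(2) + "1" + "0" + "0" + "1" + "0" + "1"
= binarize(1) + "0" + "1" + "0" + "0" + "1" + "0" + "1"
= "1" + "0" + "1" + "0" + "0" + "1" + "0" + "1"
= "10100101"


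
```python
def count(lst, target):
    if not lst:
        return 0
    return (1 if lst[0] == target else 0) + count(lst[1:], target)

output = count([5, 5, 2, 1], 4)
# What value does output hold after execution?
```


count([5, 5, 2, 1], 4)
lst[0]=5 != 4: 0 + count([5, 2, 1], 4)
lst[0]=5 != 4: 0 + count([2, 1], 4)
lst[0]=2 != 4: 0 + count([1], 4)
lst[0]=1 != 4: 0 + count([], 4)
= 0


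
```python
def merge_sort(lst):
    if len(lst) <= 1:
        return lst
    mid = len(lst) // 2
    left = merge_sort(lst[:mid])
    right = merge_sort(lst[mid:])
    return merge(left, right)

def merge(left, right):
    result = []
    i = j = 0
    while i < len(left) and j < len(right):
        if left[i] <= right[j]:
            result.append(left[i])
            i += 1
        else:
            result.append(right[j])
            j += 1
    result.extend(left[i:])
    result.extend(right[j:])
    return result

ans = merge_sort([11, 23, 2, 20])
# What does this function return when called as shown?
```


merge_sort([11, 23, 2, 20])
Split into [11, 23] and [2, 20]
Left sorted: [11, 23]
Right sorted: [2, 20]
Merge [11, 23] and [2, 20]
= [2, 11, 20, 23]


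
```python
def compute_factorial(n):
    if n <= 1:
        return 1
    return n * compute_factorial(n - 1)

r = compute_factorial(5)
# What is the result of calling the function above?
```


compute_factorial(5)
= 5 * compute_factorial(4)
= 5 * 4 * compute_factorial(3)
= 5 * 4 * 3 * compute_factorial(2)
= 5 * 4 * 3 * 2 * compute_factorial(1)
= 5 * 4 * 3 * 2 * 1
= 120


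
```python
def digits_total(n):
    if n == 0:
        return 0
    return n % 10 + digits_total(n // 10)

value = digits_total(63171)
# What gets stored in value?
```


digits_total(63171)
= 1 + digits_total(6317)
= 1 + 7 + digits_total(631)
= 1 + 7 + 1 + digits_total(63)
= 1 + 7 + 1 + 3 + digits_total(6)
= 1 + 7 + 1 + 3 + 6 + digits_total(0)
= 1 + 7 + 1 + 3 + 6 + 0
= 18


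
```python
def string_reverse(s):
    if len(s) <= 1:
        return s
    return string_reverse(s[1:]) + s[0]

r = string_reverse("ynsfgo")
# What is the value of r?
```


string_reverse("ynsfgo")
= string_reverse("nsfgo") + "y"
= string_reverse("sfgo") + "n" + "y"
= string_reverse("fgo") + "s" + "n" + "y"
= string_reverse("go") + "f" + "s" + "n" + "y"
= string_reverse("o") + "g" + "f" + "s" + "n" + "y"
= "o" + "g" + "f" + "s" + "n" + "y"
= "ogfsny"


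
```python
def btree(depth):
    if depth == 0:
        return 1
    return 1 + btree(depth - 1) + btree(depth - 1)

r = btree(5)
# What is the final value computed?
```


btree(5)
= 1 + btree(4) + btree(4)
= 1 + 2 * btree(4)
btree(k) = 2^(k+1) - 1
btree(0) = 1
btree(1) = 3
btree(2) = 7
btree(3) = 15
btree(4) = 31
btree(5) = 2^6 - 1 = 63


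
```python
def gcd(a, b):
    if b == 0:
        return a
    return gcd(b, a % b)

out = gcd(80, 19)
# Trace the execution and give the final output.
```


gcd(80, 19)
= gcd(19, 80 % 19) = gcd(19, 4)
= gcd(4, 19 % 4) = gcd(4, 3)
= gcd(3, 4 % 3) = gcd(3, 1)
= gcd(1, 3 % 1) = gcd(1, 0)
b == 0, return a = 1


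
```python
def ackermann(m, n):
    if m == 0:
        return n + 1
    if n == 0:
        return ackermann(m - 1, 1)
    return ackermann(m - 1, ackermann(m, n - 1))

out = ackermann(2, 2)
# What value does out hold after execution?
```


ackermann(2, 2)
= ackermann(1, ackermann(2, 1))
First compute ackermann(2, 1) = 5
= ackermann(1, 5)
= 7


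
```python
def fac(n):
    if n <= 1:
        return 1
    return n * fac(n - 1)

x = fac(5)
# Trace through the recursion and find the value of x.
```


fac(5)
= 5 * fac(4)
= 5 * 4 * fac(3)
= 5 * 4 * 3 * fac(2)
= 5 * 4 * 3 * 2 * fac(1)
= 5 * 4 * 3 * 2 * 1
= 120


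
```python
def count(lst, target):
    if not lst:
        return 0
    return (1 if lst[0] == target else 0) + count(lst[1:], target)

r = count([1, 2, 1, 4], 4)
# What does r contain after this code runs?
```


count([1, 2, 1, 4], 4)
lst[0]=1 != 4: 0 + count([2, 1, 4], 4)
lst[0]=2 != 4: 0 + count([1, 4], 4)
lst[0]=1 != 4: 0 + count([4], 4)
lst[0]=4 == 4: 1 + count([], 4)
= 1


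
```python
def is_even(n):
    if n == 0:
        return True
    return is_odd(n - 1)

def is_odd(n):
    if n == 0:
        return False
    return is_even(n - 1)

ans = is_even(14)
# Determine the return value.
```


is_even(14)
= is_odd(13)
= is_even(12)
= is_odd(11)
= is_even(10)
= is_odd(9)
= is_even(8)
= is_odd(7)
= is_even(6)
= is_odd(5)
= is_even(4)
= is_odd(3)
= is_even(2)
= is_odd(1)
= is_even(0)
n == 0: return True
= True


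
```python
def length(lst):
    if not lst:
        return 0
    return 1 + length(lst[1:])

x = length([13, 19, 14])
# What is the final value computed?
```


length([13, 19, 14])
= 1 + length([19, 14])
= 1 + 1 + length([14])
= 1 + 1 + 1 + length([])
= 1 + 1 + 1 + 0
= 3


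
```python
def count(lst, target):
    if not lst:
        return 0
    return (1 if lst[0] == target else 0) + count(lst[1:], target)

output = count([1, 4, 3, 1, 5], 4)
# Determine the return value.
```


count([1, 4, 3, 1, 5], 4)
lst[0]=1 != 4: 0 + count([4, 3, 1, 5], 4)
lst[0]=4 == 4: 1 + count([3, 1, 5], 4)
lst[0]=3 != 4: 0 + count([1, 5], 4)
lst[0]=1 != 4: 0 + count([5], 4)
lst[0]=5 != 4: 0 + count([], 4)
= 1


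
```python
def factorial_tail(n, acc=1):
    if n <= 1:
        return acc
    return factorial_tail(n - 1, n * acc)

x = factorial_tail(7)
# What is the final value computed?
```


factorial_tail(7, 1)
= factorial_tail(6, 7 * 1) = factorial_tail(6, 7)
= factorial_tail(5, 6 * 7) = factorial_tail(5, 42)
= factorial_tail(4, 5 * 42) = factorial_tail(4, 210)
= factorial_tail(3, 4 * 210) = factorial_tail(3, 840)
= factorial_tail(2, 3 * 840) = factorial_tail(2, 2520)
= factorial_tail(1, 2 * 2520) = factorial_tail(1, 5040)
n <= 1, return acc = 5040


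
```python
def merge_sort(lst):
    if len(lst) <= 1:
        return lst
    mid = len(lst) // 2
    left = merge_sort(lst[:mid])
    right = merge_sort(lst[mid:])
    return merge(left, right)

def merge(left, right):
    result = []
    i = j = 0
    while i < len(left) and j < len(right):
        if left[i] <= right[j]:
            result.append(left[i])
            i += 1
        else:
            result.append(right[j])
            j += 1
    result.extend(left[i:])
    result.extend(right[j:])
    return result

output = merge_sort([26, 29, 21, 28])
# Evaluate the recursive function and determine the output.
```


merge_sort([26, 29, 21, 28])
Split into [26, 29] and [21, 28]
Left sorted: [26, 29]
Right sorted: [21, 28]
Merge [26, 29] and [21, 28]
= [21, 26, 28, 29]


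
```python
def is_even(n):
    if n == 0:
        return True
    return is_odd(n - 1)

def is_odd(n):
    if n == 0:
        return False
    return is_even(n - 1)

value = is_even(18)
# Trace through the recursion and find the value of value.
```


is_even(18)
= is_odd(17)
= is_even(16)
= is_odd(15)
= is_even(14)
= is_odd(13)
= is_even(12)
= is_odd(11)
= is_even(10)
= is_odd(9)
= is_even(8)
= is_odd(7)
= is_even(6)
= is_odd(5)
= is_even(4)
= is_odd(3)
= is_even(2)
= is_odd(1)
= is_even(0)
n == 0: return True
= True


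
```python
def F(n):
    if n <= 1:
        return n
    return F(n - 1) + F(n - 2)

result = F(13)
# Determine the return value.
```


F(13)
= F(12) + F(11)
= (F(11) + F(10)) + F(11)
Computing bottom-up: F(0)=0, F(1)=1, F(2)=1, F(3)=2, F(4)=3, F(5)=5, F(6)=8, F(7)=13, F(8)=21, F(9)=34, F(10)=55, F(11)=89, F(12)=144, F(13)=233
= 233


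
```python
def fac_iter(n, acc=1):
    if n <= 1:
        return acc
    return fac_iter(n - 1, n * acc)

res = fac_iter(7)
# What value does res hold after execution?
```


fac_iter(7, 1)
= fac_iter(6, 7 * 1) = fac_iter(6, 7)
= fac_iter(5, 6 * 7) = fac_iter(5, 42)
= fac_iter(4, 5 * 42) = fac_iter(4, 210)
= fac_iter(3, 4 * 210) = fac_iter(3, 840)
= fac_iter(2, 3 * 840) = fac_iter(2, 2520)
= fac_iter(1, 2 * 2520) = fac_iter(1, 5040)
n <= 1, return acc = 5040


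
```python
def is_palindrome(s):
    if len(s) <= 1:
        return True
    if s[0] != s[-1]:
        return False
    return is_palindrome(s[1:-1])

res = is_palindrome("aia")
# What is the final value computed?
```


is_palindrome("aia")
"aia": s[0]='a' == s[-1]='a' -> is_palindrome("i")
"i": len <= 1 -> True
= True


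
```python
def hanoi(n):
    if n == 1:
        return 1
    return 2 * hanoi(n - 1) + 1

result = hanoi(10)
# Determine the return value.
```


hanoi(10)
= 2 * hanoi(9) + 1
= 2 * (2 * hanoi(8) + 1) + 1
= 2 * (2 * (2 * hanoi(7) + 1) + 1) + 1
= 2 * (2 * (2 * (2 * hanoi(6) + 1) + 1) + 1) + 1
= 2 * (2 * (2 * (2 * (2 * hanoi(5) + 1) + 1) + 1) + 1) + 1
= 2 * (2 * (2 * (2 * (2 * (2 * hanoi(4) + 1) + 1) + 1) + 1) + 1) + 1
= 2 * (2 * (2 * (2 * (2 * (2 * (2 * hanoi(3) + 1) + 1) + 1) + 1) + 1) + 1) + 1
= 2 * (2 * (2 * (2 * (2 * (2 * (2 * (2 * hanoi(2) + 1) + 1) + 1) + 1) + 1) + 1) + 1) + 1
= 2 * (2 * (2 * (2 * (2 * (2 * (2 * (2 * (2 * hanoi(1) + 1) + 1) + 1) + 1) + 1) + 1) + 1) + 1) + 1
Now compute bottom-up:
hanoi(1) = 1
hanoi(2) = 2 * 1 + 1 = 3
hanoi(3) = 2 * 3 + 1 = 7
hanoi(4) = 2 * 7 + 1 = 15
hanoi(5) = 2 * 15 + 1 = 31
hanoi(6) = 2 * 31 + 1 = 63
hanoi(7) = 2 * 63 + 1 = 127
hanoi(8) = 2 * 127 + 1 = 255
hanoi(9) = 2 * 255 + 1 = 511
hanoi(10) = 2 * 511 + 1 = 1023
= 1023
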